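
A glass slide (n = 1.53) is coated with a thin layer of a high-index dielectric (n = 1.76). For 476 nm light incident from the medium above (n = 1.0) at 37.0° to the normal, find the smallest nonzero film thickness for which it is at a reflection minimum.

144 nm

At the upper boundary (n = 1.0 to n = 1.76) the reflected ray undergoes a half-wave phase shift.
Ray reflecting at the bottom interface goes from n = 1.76 toward n = 1.53: no phase shift.
Net: one phase inversion between the two reflected rays.
So the condition for destructive reflection is 2 n t cos θ_r = m λ.
Snell's law: 1.0 sin 37.0° = 1.76 sin θ_r → sin θ_r = 0.342, cos θ_r = 0.940.
Minimum nonzero at m = 1: t = λ / (2 n cos θ_r) = 476 / (2 × 1.76 × 0.940) = 144 nm.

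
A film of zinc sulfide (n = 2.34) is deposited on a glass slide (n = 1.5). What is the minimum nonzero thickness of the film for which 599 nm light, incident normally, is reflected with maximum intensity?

Ray reflecting at the top interface goes from n = 1.0 toward n = 2.34: a half-wave phase shift.
Bottom surface (2.34 → 1.5): reflection off a lower-index medium gives no phase shift.
Net: one phase inversion between the two reflected rays.
So the condition for constructive reflection is 2 n t = (m + ½) λ.
Minimum at m = 0: t = λ / (4 n) = 599 / (4 × 2.34) = 64.0 nm.

64.0 nm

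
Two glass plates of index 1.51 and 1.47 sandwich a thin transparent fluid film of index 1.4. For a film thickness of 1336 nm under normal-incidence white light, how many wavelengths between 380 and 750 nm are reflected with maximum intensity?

At the upper boundary (n = 1.51 to n = 1.4) the reflected ray undergoes no phase shift.
Ray reflecting at the bottom interface goes from n = 1.4 toward n = 1.47: a half-wave phase shift.
Net: one phase inversion between the two reflected rays.
For bright reflection here: 2 n t = (m + ½) λ.
λ = 2 n t / (m + ½) = 3741 / (m + ½) nm.
m=4: 831 nm (IR); m=5: 680 nm (visible); m=6: 576 nm (visible); m=7: 499 nm (visible); m=8: 440 nm (visible); m=9: 394 nm (visible); m=10: 356 nm (UV).

5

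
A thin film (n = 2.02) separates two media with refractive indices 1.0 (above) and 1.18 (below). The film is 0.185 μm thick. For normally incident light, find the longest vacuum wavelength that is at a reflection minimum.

At the upper boundary (n = 1.0 to n = 2.02) the reflected ray undergoes a half-wave phase shift.
Bottom surface (2.02 → 1.18): reflection off a lower-index medium gives no phase shift.
The two reflections differ by half a wavelength.
With one net inversion, destructive interference in reflection requires 2 n t = m λ.
λ = 2 n t / m. The longest wavelength is m = 1: λ = 2 × 2.02 × 185 / 1.00 = 747 nm.

747 nm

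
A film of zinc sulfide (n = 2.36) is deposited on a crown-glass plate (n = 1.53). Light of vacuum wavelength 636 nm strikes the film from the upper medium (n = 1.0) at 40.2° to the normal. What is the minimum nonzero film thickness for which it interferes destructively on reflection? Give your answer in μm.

0.140 μm

At the upper boundary (n = 1.0 to n = 2.36) the reflected ray undergoes a half-wave phase shift.
Bottom surface (2.36 → 1.53): reflection off a lower-index medium gives no phase shift.
Net: one phase inversion between the two reflected rays.
With one net inversion, destructive interference in reflection requires 2 n t cos θ_r = m λ.
Snell's law: 1.0 sin 40.2° = 2.36 sin θ_r → sin θ_r = 0.273, cos θ_r = 0.962.
Minimum nonzero at m = 1: t = λ / (2 n cos θ_r) = 636 / (2 × 2.36 × 0.962) = 140 nm.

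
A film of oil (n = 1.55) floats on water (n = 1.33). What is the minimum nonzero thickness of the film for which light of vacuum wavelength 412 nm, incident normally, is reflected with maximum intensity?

66.5 nm

At the upper boundary (n = 1.0 to n = 1.55) the reflected ray undergoes a half-wave phase shift.
Bottom surface (1.55 → 1.33): reflection off a lower-index medium gives no phase shift.
Net: one phase inversion between the two reflected rays.
So the condition for constructive reflection is 2 n t = (m + ½) λ.
Minimum at m = 0: t = λ / (4 n) = 412 / (4 × 1.55) = 66.5 nm.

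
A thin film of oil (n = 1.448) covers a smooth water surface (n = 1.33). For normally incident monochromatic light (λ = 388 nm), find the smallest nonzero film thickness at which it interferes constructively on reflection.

Ray reflecting at the top interface goes from n = 1.0 toward n = 1.448: a half-wave phase shift.
Ray reflecting at the bottom interface goes from n = 1.448 toward n = 1.33: no phase shift.
Exactly one π shift → a net half-wave offset.
With one net inversion, constructive interference in reflection requires 2 n t = (m + ½) λ.
Minimum at m = 0: t = λ / (4 n) = 388 / (4 × 1.448) = 67.0 nm.

67.0 nm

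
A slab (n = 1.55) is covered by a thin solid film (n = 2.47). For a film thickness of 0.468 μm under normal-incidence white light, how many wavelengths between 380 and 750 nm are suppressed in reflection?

Top surface (1.0 → 2.47): reflection off a higher-index medium gives a half-wave phase shift.
Bottom surface (2.47 → 1.55): reflection off a lower-index medium gives no phase shift.
Net: one phase inversion between the two reflected rays.
With one net inversion, destructive interference in reflection requires 2 n t = m λ.
λ = 2 n t / m = 2312 / m nm.
m=3: 771 nm (IR); m=4: 578 nm (visible); m=5: 462 nm (visible); m=6: 385 nm (visible); m=7: 330 nm (UV).

3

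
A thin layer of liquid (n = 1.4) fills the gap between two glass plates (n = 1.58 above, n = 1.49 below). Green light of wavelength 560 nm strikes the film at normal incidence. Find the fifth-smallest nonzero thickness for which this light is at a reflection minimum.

1000 nm

Ray reflecting at the top interface goes from n = 1.58 toward n = 1.4: no phase shift.
Ray reflecting at the bottom interface goes from n = 1.4 toward n = 1.49: a half-wave phase shift.
Exactly one π shift → a net half-wave offset.
For minimum reflection here: 2 n t = m λ.
The fifth-smallest nonzero thickness corresponds to m = 5: t = m λ / (2 n) = 5.00 × 560 / (2 × 1.4) = 1000 nm.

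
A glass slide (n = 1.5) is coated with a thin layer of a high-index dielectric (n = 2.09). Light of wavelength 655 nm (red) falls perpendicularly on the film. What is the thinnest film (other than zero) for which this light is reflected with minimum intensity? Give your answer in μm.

Ray reflecting at the top interface goes from n = 1.0 toward n = 2.09: a half-wave phase shift.
At the lower boundary (n = 2.09 to n = 1.5) the reflected ray undergoes no phase shift.
Exactly one π shift → a net half-wave offset.
With one net inversion, destructive interference in reflection requires 2 n t = m λ.
Minimum nonzero at m = 1: t = λ / (2 n) = 655 / (2 × 2.09) = 157 nm.

0.157 μm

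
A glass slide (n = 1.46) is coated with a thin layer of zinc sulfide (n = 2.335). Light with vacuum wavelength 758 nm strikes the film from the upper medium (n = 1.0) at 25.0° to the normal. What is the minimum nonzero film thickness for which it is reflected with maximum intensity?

At the upper boundary (n = 1.0 to n = 2.335) the reflected ray undergoes a half-wave phase shift.
At the lower boundary (n = 2.335 to n = 1.46) the reflected ray undergoes no phase shift.
Exactly one π shift → a net half-wave offset.
So the condition for constructive reflection is 2 n t cos θ_r = (m + ½) λ.
Snell's law: 1.0 sin 25.0° = 2.335 sin θ_r → sin θ_r = 0.181, cos θ_r = 0.983.
Minimum at m = 0: t = λ / (4 n cos θ_r) = 758 / (4 × 2.335 × 0.983) = 82.5 nm.

82.5 nm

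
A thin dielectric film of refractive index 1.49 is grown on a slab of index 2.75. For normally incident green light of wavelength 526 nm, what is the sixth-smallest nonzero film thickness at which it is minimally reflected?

Top surface (1.0 → 1.49): reflection off a higher-index medium gives a half-wave phase shift.
Ray reflecting at the bottom interface goes from n = 1.49 toward n = 2.75: a half-wave phase shift.
The two reflections carry the same phase change, so no net offset.
With no net inversion, destructive interference in reflection requires 2 n t = (m + ½) λ.
The sixth-smallest nonzero thickness corresponds to m = 5: t = (m + ½) λ / (2 n) = 5.50 × 526 / (2 × 1.49) = 971 nm.

971 nm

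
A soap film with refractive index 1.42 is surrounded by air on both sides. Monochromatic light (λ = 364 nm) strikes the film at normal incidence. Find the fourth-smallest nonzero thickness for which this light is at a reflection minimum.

Top surface (1.0 → 1.42): reflection off a higher-index medium gives a half-wave phase shift.
Ray reflecting at the bottom interface goes from n = 1.42 toward n = 1.0: no phase shift.
The two reflections differ by half a wavelength.
For dark reflection here: 2 n t = m λ.
The fourth-smallest nonzero thickness corresponds to m = 4: t = m λ / (2 n) = 4.00 × 364 / (2 × 1.42) = 513 nm.

513 nm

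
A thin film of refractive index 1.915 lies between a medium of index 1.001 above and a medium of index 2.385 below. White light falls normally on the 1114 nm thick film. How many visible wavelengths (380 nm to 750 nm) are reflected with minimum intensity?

At the upper boundary (n = 1.001 to n = 1.915) the reflected ray undergoes a half-wave phase shift.
Bottom surface (1.915 → 2.385): reflection off a higher-index medium gives a half-wave phase shift.
The two reflections carry the same phase change, so no net offset.
With no net inversion, destructive interference in reflection requires 2 n t = (m + ½) λ.
λ = 2 n t / (m + ½) = 4267 / (m + ½) nm.
m=5: 776 nm (IR); m=6: 656 nm (visible); m=7: 569 nm (visible); m=8: 502 nm (visible); m=9: 449 nm (visible); m=10: 406 nm (visible); m=11: 371 nm (UV).

5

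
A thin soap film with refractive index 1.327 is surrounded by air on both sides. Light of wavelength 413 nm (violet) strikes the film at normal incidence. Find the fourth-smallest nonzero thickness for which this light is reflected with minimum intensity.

622 nm

Ray reflecting at the top interface goes from n = 1.0 toward n = 1.327: a half-wave phase shift.
At the lower boundary (n = 1.327 to n = 1.0) the reflected ray undergoes no phase shift.
The two reflections differ by half a wavelength.
So the condition for destructive reflection is 2 n t = m λ.
The fourth-smallest nonzero thickness corresponds to m = 4: t = m λ / (2 n) = 4.00 × 413 / (2 × 1.327) = 622 nm.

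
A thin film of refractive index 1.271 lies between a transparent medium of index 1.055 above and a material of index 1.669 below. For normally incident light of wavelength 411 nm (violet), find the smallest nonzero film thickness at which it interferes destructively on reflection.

80.8 nm

Ray reflecting at the top interface goes from n = 1.055 toward n = 1.271: a half-wave phase shift.
At the lower boundary (n = 1.271 to n = 1.669) the reflected ray undergoes a half-wave phase shift.
Zero or two π shifts → no net half-wave offset.
With no net inversion, destructive interference in reflection requires 2 n t = (m + ½) λ.
Minimum at m = 0: t = λ / (4 n) = 411 / (4 × 1.271) = 80.8 nm.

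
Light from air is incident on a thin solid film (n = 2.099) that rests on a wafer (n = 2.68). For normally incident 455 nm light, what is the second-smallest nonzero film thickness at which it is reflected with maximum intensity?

At the upper boundary (n = 1.0 to n = 2.099) the reflected ray undergoes a half-wave phase shift.
Ray reflecting at the bottom interface goes from n = 2.099 toward n = 2.68: a half-wave phase shift.
The two reflections carry the same phase change, so no net offset.
With no net inversion, constructive interference in reflection requires 2 n t = m λ.
The second-smallest nonzero thickness corresponds to m = 2: t = m λ / (2 n) = 2.00 × 455 / (2 × 2.099) = 217 nm.

217 nm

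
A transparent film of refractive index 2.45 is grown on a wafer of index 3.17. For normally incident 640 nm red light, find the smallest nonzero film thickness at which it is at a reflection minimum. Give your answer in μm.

0.0653 μm

Top surface (1.0 → 2.45): reflection off a higher-index medium gives a half-wave phase shift.
Ray reflecting at the bottom interface goes from n = 2.45 toward n = 3.17: a half-wave phase shift.
Net: no relative phase inversion (both shifts match).
For minimum reflection here: 2 n t = (m + ½) λ.
Minimum at m = 0: t = λ / (4 n) = 640 / (4 × 2.45) = 65.3 nm.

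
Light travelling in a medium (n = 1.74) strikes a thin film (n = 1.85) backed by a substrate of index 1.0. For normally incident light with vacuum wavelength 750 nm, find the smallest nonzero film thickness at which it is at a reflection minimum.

Ray reflecting at the top interface goes from n = 1.74 toward n = 1.85: a half-wave phase shift.
Bottom surface (1.85 → 1.0): reflection off a lower-index medium gives no phase shift.
The two reflections differ by half a wavelength.
With one net inversion, destructive interference in reflection requires 2 n t = m λ.
Minimum nonzero at m = 1: t = λ / (2 n) = 750 / (2 × 1.85) = 203 nm.

203 nm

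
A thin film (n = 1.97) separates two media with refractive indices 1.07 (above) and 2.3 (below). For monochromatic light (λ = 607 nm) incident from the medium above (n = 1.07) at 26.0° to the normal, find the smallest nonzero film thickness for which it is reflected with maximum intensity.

159 nm

At the upper boundary (n = 1.07 to n = 1.97) the reflected ray undergoes a half-wave phase shift.
Bottom surface (1.97 → 2.3): reflection off a higher-index medium gives a half-wave phase shift.
The two reflections carry the same phase change, so no net offset.
With no net inversion, constructive interference in reflection requires 2 n t cos θ_r = m λ.
Snell's law: 1.07 sin 26.0° = 1.97 sin θ_r → sin θ_r = 0.238, cos θ_r = 0.971.
Minimum nonzero at m = 1: t = λ / (2 n cos θ_r) = 607 / (2 × 1.97 × 0.971) = 159 nm.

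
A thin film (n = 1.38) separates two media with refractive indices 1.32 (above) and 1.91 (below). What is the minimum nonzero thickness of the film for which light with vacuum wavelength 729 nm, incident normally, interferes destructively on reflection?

132 nm

Ray reflecting at the top interface goes from n = 1.32 toward n = 1.38: a half-wave phase shift.
Ray reflecting at the bottom interface goes from n = 1.38 toward n = 1.91: a half-wave phase shift.
Net: no relative phase inversion (both shifts match).
For weak reflection here: 2 n t = (m + ½) λ.
Minimum at m = 0: t = λ / (4 n) = 729 / (4 × 1.38) = 132 nm.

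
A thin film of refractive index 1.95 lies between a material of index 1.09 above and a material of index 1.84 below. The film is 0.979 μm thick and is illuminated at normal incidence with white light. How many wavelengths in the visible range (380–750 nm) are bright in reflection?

Ray reflecting at the top interface goes from n = 1.09 toward n = 1.95: a half-wave phase shift.
At the lower boundary (n = 1.95 to n = 1.84) the reflected ray undergoes no phase shift.
Exactly one π shift → a net half-wave offset.
With one net inversion, constructive interference in reflection requires 2 n t = (m + ½) λ.
λ = 2 n t / (m + ½) = 3818 / (m + ½) nm.
m=4: 848 nm (IR); m=5: 694 nm (visible); m=6: 587 nm (visible); m=7: 509 nm (visible); m=8: 449 nm (visible); m=9: 402 nm (visible); m=10: 364 nm (UV).

5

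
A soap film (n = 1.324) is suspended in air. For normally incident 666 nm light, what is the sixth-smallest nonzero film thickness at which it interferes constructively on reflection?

1383 nm

At the upper boundary (n = 1.0 to n = 1.324) the reflected ray undergoes a half-wave phase shift.
Ray reflecting at the bottom interface goes from n = 1.324 toward n = 1.0: no phase shift.
Exactly one π shift → a net half-wave offset.
With one net inversion, constructive interference in reflection requires 2 n t = (m + ½) λ.
The sixth-smallest nonzero thickness corresponds to m = 5: t = (m + ½) λ / (2 n) = 5.50 × 666 / (2 × 1.324) = 1383 nm.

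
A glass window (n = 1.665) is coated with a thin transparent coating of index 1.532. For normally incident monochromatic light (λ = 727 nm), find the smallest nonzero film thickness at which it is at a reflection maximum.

237 nm

Top surface (1.0 → 1.532): reflection off a higher-index medium gives a half-wave phase shift.
Bottom surface (1.532 → 1.665): reflection off a higher-index medium gives a half-wave phase shift.
Zero or two π shifts → no net half-wave offset.
So the condition for constructive reflection is 2 n t = m λ.
Minimum nonzero at m = 1: t = λ / (2 n) = 727 / (2 × 1.532) = 237 nm.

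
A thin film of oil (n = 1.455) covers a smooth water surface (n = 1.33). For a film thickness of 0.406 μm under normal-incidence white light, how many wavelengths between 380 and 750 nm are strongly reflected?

At the upper boundary (n = 1.0 to n = 1.455) the reflected ray undergoes a half-wave phase shift.
Ray reflecting at the bottom interface goes from n = 1.455 toward n = 1.33: no phase shift.
Net: one phase inversion between the two reflected rays.
So the condition for constructive reflection is 2 n t = (m + ½) λ.
λ = 2 n t / (m + ½) = 1181 / (m + ½) nm.
m=1: 788 nm (IR); m=2: 473 nm (visible); m=3: 338 nm (UV).

1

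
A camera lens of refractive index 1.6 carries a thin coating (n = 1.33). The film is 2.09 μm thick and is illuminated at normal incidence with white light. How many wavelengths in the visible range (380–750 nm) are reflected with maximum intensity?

Ray reflecting at the top interface goes from n = 1.0 toward n = 1.33: a half-wave phase shift.
Bottom surface (1.33 → 1.6): reflection off a higher-index medium gives a half-wave phase shift.
The two reflections carry the same phase change, so no net offset.
So the condition for constructive reflection is 2 n t = m λ.
λ = 2 n t / m = 5559 / m nm.
m=7: 794 nm (IR); m=8: 695 nm (visible); m=9: 618 nm (visible); m=10: 556 nm (visible); m=11: 505 nm (visible); m=12: 463 nm (visible); m=13: 428 nm (visible); m=14: 397 nm (visible); m=15: 371 nm (UV).

7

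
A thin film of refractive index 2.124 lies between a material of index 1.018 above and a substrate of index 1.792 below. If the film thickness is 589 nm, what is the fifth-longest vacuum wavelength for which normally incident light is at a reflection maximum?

At the upper boundary (n = 1.018 to n = 2.124) the reflected ray undergoes a half-wave phase shift.
Bottom surface (2.124 → 1.792): reflection off a lower-index medium gives no phase shift.
Net: one phase inversion between the two reflected rays.
So the condition for constructive reflection is 2 n t = (m + ½) λ.
λ = 2 n t / (m + ½). The fifth-longest wavelength is m = 4: λ = 2 × 2.124 × 589 / 4.50 = 556 nm.

556 nm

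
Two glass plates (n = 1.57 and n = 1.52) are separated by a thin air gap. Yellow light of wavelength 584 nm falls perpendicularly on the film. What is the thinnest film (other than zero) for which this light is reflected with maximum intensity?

Ray reflecting at the top interface goes from n = 1.57 toward n = 1.0: no phase shift.
Bottom surface (1.0 → 1.52): reflection off a higher-index medium gives a half-wave phase shift.
The two reflections differ by half a wavelength.
For bright reflection here: 2 n t = (m + ½) λ.
Minimum at m = 0: t = λ / (4 n) = 584 / (4 × 1.0) = 146 nm.

146 nm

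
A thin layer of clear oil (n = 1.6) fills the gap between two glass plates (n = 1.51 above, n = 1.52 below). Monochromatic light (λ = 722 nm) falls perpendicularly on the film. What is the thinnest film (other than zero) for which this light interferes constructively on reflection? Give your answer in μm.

Ray reflecting at the top interface goes from n = 1.51 toward n = 1.6: a half-wave phase shift.
At the lower boundary (n = 1.6 to n = 1.52) the reflected ray undergoes no phase shift.
Net: one phase inversion between the two reflected rays.
So the condition for constructive reflection is 2 n t = (m + ½) λ.
Minimum at m = 0: t = λ / (4 n) = 722 / (4 × 1.6) = 113 nm.

0.113 μm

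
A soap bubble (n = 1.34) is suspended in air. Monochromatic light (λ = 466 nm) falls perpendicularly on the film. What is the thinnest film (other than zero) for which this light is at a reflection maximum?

Ray reflecting at the top interface goes from n = 1.0 toward n = 1.34: a half-wave phase shift.
Ray reflecting at the bottom interface goes from n = 1.34 toward n = 1.0: no phase shift.
Exactly one π shift → a net half-wave offset.
With one net inversion, constructive interference in reflection requires 2 n t = (m + ½) λ.
Minimum at m = 0: t = λ / (4 n) = 466 / (4 × 1.34) = 86.9 nm.

86.9 nm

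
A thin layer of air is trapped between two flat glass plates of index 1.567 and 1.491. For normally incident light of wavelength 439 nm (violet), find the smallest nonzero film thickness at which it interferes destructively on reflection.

220 nm

Top surface (1.567 → 1.0): reflection off a lower-index medium gives no phase shift.
Bottom surface (1.0 → 1.491): reflection off a higher-index medium gives a half-wave phase shift.
Exactly one π shift → a net half-wave offset.
With one net inversion, destructive interference in reflection requires 2 n t = m λ.
Minimum nonzero at m = 1: t = λ / (2 n) = 439 / (2 × 1.0) = 220 nm.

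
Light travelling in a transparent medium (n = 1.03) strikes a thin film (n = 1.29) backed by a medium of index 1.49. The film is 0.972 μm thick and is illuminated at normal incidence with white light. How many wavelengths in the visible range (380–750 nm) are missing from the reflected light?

Ray reflecting at the top interface goes from n = 1.03 toward n = 1.29: a half-wave phase shift.
At the lower boundary (n = 1.29 to n = 1.49) the reflected ray undergoes a half-wave phase shift.
Zero or two π shifts → no net half-wave offset.
For dark reflection here: 2 n t = (m + ½) λ.
λ = 2 n t / (m + ½) = 2508 / (m + ½) nm.
m=2: 1003 nm (IR); m=3: 717 nm (visible); m=4: 557 nm (visible); m=5: 456 nm (visible); m=6: 386 nm (visible); m=7: 334 nm (UV).

4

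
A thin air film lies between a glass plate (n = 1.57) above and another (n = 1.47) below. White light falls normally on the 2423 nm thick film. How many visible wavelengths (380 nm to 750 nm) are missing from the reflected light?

6

Ray reflecting at the top interface goes from n = 1.57 toward n = 1.0: no phase shift.
At the lower boundary (n = 1.0 to n = 1.47) the reflected ray undergoes a half-wave phase shift.
Net: one phase inversion between the two reflected rays.
So the condition for destructive reflection is 2 n t = m λ.
λ = 2 n t / m = 4846 / m nm.
m=6: 808 nm (IR); m=7: 692 nm (visible); m=8: 606 nm (visible); m=9: 538 nm (visible); m=10: 485 nm (visible); m=11: 441 nm (visible); m=12: 404 nm (visible); m=13: 373 nm (UV).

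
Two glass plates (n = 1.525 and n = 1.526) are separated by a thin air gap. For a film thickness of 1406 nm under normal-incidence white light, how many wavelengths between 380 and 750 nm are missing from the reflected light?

Top surface (1.525 → 1.0): reflection off a lower-index medium gives no phase shift.
Bottom surface (1.0 → 1.526): reflection off a higher-index medium gives a half-wave phase shift.
Exactly one π shift → a net half-wave offset.
For weak reflection here: 2 n t = m λ.
λ = 2 n t / m = 2812 / m nm.
m=3: 937 nm (IR); m=4: 703 nm (visible); m=5: 562 nm (visible); m=6: 469 nm (visible); m=7: 402 nm (visible); m=8: 352 nm (UV).

4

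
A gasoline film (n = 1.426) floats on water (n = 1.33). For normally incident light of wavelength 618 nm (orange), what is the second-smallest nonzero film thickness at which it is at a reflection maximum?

Top surface (1.0 → 1.426): reflection off a higher-index medium gives a half-wave phase shift.
Ray reflecting at the bottom interface goes from n = 1.426 toward n = 1.33: no phase shift.
Net: one phase inversion between the two reflected rays.
So the condition for constructive reflection is 2 n t = (m + ½) λ.
The second-smallest nonzero thickness corresponds to m = 1: t = (m + ½) λ / (2 n) = 1.50 × 618 / (2 × 1.426) = 325 nm.

325 nm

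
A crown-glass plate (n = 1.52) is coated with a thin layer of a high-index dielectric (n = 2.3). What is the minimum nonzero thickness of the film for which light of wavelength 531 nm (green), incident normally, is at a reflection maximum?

At the upper boundary (n = 1.0 to n = 2.3) the reflected ray undergoes a half-wave phase shift.
Ray reflecting at the bottom interface goes from n = 2.3 toward n = 1.52: no phase shift.
Exactly one π shift → a net half-wave offset.
So the condition for constructive reflection is 2 n t = (m + ½) λ.
Minimum at m = 0: t = λ / (4 n) = 531 / (4 × 2.3) = 57.7 nm.

57.7 nm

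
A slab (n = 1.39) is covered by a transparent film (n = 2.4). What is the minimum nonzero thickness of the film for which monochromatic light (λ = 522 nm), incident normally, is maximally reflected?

Top surface (1.0 → 2.4): reflection off a higher-index medium gives a half-wave phase shift.
Ray reflecting at the bottom interface goes from n = 2.4 toward n = 1.39: no phase shift.
Exactly one π shift → a net half-wave offset.
With one net inversion, constructive interference in reflection requires 2 n t = (m + ½) λ.
Minimum at m = 0: t = λ / (4 n) = 522 / (4 × 2.4) = 54.4 nm.

54.4 nm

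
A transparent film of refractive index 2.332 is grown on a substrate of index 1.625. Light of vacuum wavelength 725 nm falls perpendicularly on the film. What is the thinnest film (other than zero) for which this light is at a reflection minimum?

Top surface (1.0 → 2.332): reflection off a higher-index medium gives a half-wave phase shift.
Bottom surface (2.332 → 1.625): reflection off a lower-index medium gives no phase shift.
The two reflections differ by half a wavelength.
So the condition for destructive reflection is 2 n t = m λ.
Minimum nonzero at m = 1: t = λ / (2 n) = 725 / (2 × 2.332) = 155 nm.

155 nm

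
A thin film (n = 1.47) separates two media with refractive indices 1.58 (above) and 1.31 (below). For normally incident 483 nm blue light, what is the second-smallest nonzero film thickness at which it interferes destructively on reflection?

At the upper boundary (n = 1.58 to n = 1.47) the reflected ray undergoes no phase shift.
At the lower boundary (n = 1.47 to n = 1.31) the reflected ray undergoes no phase shift.
Zero or two π shifts → no net half-wave offset.
For dark reflection here: 2 n t = (m + ½) λ.
The second-smallest nonzero thickness corresponds to m = 1: t = (m + ½) λ / (2 n) = 1.50 × 483 / (2 × 1.47) = 246 nm.

246 nm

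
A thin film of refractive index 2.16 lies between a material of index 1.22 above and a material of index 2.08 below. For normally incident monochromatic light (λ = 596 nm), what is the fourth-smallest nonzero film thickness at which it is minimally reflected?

Ray reflecting at the top interface goes from n = 1.22 toward n = 2.16: a half-wave phase shift.
At the lower boundary (n = 2.16 to n = 2.08) the reflected ray undergoes no phase shift.
Exactly one π shift → a net half-wave offset.
For dark reflection here: 2 n t = m λ.
The fourth-smallest nonzero thickness corresponds to m = 4: t = m λ / (2 n) = 4.00 × 596 / (2 × 2.16) = 552 nm.

552 nm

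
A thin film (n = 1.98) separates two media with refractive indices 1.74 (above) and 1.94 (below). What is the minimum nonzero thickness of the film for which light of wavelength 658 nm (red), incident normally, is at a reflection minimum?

Top surface (1.74 → 1.98): reflection off a higher-index medium gives a half-wave phase shift.
At the lower boundary (n = 1.98 to n = 1.94) the reflected ray undergoes no phase shift.
Net: one phase inversion between the two reflected rays.
With one net inversion, destructive interference in reflection requires 2 n t = m λ.
Minimum nonzero at m = 1: t = λ / (2 n) = 658 / (2 × 1.98) = 166 nm.

166 nm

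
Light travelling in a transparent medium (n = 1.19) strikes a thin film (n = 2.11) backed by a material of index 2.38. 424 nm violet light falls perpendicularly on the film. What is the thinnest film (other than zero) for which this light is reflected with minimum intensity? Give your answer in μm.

At the upper boundary (n = 1.19 to n = 2.11) the reflected ray undergoes a half-wave phase shift.
Bottom surface (2.11 → 2.38): reflection off a higher-index medium gives a half-wave phase shift.
Zero or two π shifts → no net half-wave offset.
With no net inversion, destructive interference in reflection requires 2 n t = (m + ½) λ.
Minimum at m = 0: t = λ / (4 n) = 424 / (4 × 2.11) = 50.2 nm.

0.0502 μm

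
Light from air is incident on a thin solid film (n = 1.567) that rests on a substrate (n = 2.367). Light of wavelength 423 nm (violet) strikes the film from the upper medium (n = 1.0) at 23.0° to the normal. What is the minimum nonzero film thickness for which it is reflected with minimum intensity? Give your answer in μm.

At the upper boundary (n = 1.0 to n = 1.567) the reflected ray undergoes a half-wave phase shift.
At the lower boundary (n = 1.567 to n = 2.367) the reflected ray undergoes a half-wave phase shift.
The two reflections carry the same phase change, so no net offset.
With no net inversion, destructive interference in reflection requires 2 n t cos θ_r = (m + ½) λ.
Snell's law: 1.0 sin 23.0° = 1.567 sin θ_r → sin θ_r = 0.249, cos θ_r = 0.968.
Minimum at m = 0: t = λ / (4 n cos θ_r) = 423 / (4 × 1.567 × 0.968) = 69.7 nm.

0.0697 μm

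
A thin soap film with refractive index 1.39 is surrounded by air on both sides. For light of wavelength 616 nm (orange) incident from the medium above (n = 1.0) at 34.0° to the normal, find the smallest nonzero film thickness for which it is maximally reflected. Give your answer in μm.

Top surface (1.0 → 1.39): reflection off a higher-index medium gives a half-wave phase shift.
Ray reflecting at the bottom interface goes from n = 1.39 toward n = 1.0: no phase shift.
Net: one phase inversion between the two reflected rays.
For bright reflection here: 2 n t cos θ_r = (m + ½) λ.
Snell's law: 1.0 sin 34.0° = 1.39 sin θ_r → sin θ_r = 0.402, cos θ_r = 0.916.
Minimum at m = 0: t = λ / (4 n cos θ_r) = 616 / (4 × 1.39 × 0.916) = 121 nm.

0.121 μm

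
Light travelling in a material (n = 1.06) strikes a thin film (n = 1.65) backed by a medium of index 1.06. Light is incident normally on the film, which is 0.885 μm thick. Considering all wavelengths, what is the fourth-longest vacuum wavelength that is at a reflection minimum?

730 nm

At the upper boundary (n = 1.06 to n = 1.65) the reflected ray undergoes a half-wave phase shift.
At the lower boundary (n = 1.65 to n = 1.06) the reflected ray undergoes no phase shift.
Net: one phase inversion between the two reflected rays.
For dark reflection here: 2 n t = m λ.
λ = 2 n t / m. The fourth-longest wavelength is m = 4: λ = 2 × 1.65 × 885 / 4.00 = 730 nm.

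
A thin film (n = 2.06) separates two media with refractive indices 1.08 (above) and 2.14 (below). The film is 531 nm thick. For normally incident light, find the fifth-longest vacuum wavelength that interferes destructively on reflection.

Ray reflecting at the top interface goes from n = 1.08 toward n = 2.06: a half-wave phase shift.
At the lower boundary (n = 2.06 to n = 2.14) the reflected ray undergoes a half-wave phase shift.
Net: no relative phase inversion (both shifts match).
So the condition for destructive reflection is 2 n t = (m + ½) λ.
λ = 2 n t / (m + ½). The fifth-longest wavelength is m = 4: λ = 2 × 2.06 × 531 / 4.50 = 486 nm.

486 nm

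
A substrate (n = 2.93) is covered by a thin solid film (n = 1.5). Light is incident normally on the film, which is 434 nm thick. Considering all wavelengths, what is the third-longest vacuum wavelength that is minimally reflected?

521 nm

Top surface (1.0 → 1.5): reflection off a higher-index medium gives a half-wave phase shift.
Ray reflecting at the bottom interface goes from n = 1.5 toward n = 2.93: a half-wave phase shift.
Zero or two π shifts → no net half-wave offset.
With no net inversion, destructive interference in reflection requires 2 n t = (m + ½) λ.
λ = 2 n t / (m + ½). The third-longest wavelength is m = 2: λ = 2 × 1.5 × 434 / 2.50 = 521 nm.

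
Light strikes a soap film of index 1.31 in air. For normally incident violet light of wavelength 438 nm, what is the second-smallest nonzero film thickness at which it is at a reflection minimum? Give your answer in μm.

Top surface (1.0 → 1.31): reflection off a higher-index medium gives a half-wave phase shift.
Bottom surface (1.31 → 1.0): reflection off a lower-index medium gives no phase shift.
Exactly one π shift → a net half-wave offset.
For dark reflection here: 2 n t = m λ.
The second-smallest nonzero thickness corresponds to m = 2: t = m λ / (2 n) = 2.00 × 438 / (2 × 1.31) = 334 nm.

0.334 μm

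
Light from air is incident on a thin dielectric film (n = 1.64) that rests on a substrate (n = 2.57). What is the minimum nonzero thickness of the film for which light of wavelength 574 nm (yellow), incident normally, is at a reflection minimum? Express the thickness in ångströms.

875 Å

Top surface (1.0 → 1.64): reflection off a higher-index medium gives a half-wave phase shift.
At the lower boundary (n = 1.64 to n = 2.57) the reflected ray undergoes a half-wave phase shift.
The two reflections carry the same phase change, so no net offset.
With no net inversion, destructive interference in reflection requires 2 n t = (m + ½) λ.
Minimum at m = 0: t = λ / (4 n) = 574 / (4 × 1.64) = 87.5 nm.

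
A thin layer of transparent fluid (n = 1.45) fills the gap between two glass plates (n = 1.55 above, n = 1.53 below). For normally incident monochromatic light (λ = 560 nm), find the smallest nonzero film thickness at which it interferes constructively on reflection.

96.6 nm

Ray reflecting at the top interface goes from n = 1.55 toward n = 1.45: no phase shift.
Bottom surface (1.45 → 1.53): reflection off a higher-index medium gives a half-wave phase shift.
The two reflections differ by half a wavelength.
For maximum reflection here: 2 n t = (m + ½) λ.
Minimum at m = 0: t = λ / (4 n) = 560 / (4 × 1.45) = 96.6 nm.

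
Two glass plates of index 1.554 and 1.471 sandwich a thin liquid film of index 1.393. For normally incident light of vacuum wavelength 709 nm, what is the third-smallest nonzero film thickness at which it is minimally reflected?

763 nm

At the upper boundary (n = 1.554 to n = 1.393) the reflected ray undergoes no phase shift.
Ray reflecting at the bottom interface goes from n = 1.393 toward n = 1.471: a half-wave phase shift.
Net: one phase inversion between the two reflected rays.
With one net inversion, destructive interference in reflection requires 2 n t = m λ.
The third-smallest nonzero thickness corresponds to m = 3: t = m λ / (2 n) = 3.00 × 709 / (2 × 1.393) = 763 nm.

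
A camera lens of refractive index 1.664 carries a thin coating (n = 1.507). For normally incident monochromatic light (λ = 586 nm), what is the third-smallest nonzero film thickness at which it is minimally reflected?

At the upper boundary (n = 1.0 to n = 1.507) the reflected ray undergoes a half-wave phase shift.
Bottom surface (1.507 → 1.664): reflection off a higher-index medium gives a half-wave phase shift.
The two reflections carry the same phase change, so no net offset.
For minimum reflection here: 2 n t = (m + ½) λ.
The third-smallest nonzero thickness corresponds to m = 2: t = (m + ½) λ / (2 n) = 2.50 × 586 / (2 × 1.507) = 486 nm.

486 nm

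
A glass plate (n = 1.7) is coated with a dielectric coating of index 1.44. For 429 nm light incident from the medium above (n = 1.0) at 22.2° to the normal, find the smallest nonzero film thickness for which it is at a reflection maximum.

154 nm

Top surface (1.0 → 1.44): reflection off a higher-index medium gives a half-wave phase shift.
Ray reflecting at the bottom interface goes from n = 1.44 toward n = 1.7: a half-wave phase shift.
Net: no relative phase inversion (both shifts match).
For bright reflection here: 2 n t cos θ_r = m λ.
Snell's law: 1.0 sin 22.2° = 1.44 sin θ_r → sin θ_r = 0.262, cos θ_r = 0.965.
Minimum nonzero at m = 1: t = λ / (2 n cos θ_r) = 429 / (2 × 1.44 × 0.965) = 154 nm.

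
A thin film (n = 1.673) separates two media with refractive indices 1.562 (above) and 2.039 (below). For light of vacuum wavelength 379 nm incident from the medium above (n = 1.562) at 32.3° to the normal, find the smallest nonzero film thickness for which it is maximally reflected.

131 nm

Ray reflecting at the top interface goes from n = 1.562 toward n = 1.673: a half-wave phase shift.
Ray reflecting at the bottom interface goes from n = 1.673 toward n = 2.039: a half-wave phase shift.
The two reflections carry the same phase change, so no net offset.
For bright reflection here: 2 n t cos θ_r = m λ.
Snell's law: 1.562 sin 32.3° = 1.673 sin θ_r → sin θ_r = 0.499, cos θ_r = 0.867.
Minimum nonzero at m = 1: t = λ / (2 n cos θ_r) = 379 / (2 × 1.673 × 0.867) = 131 nm.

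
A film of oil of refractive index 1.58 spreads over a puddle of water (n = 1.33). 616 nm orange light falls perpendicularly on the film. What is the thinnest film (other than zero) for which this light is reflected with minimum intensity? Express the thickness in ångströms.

1949 Å

At the upper boundary (n = 1.0 to n = 1.58) the reflected ray undergoes a half-wave phase shift.
Ray reflecting at the bottom interface goes from n = 1.58 toward n = 1.33: no phase shift.
Exactly one π shift → a net half-wave offset.
With one net inversion, destructive interference in reflection requires 2 n t = m λ.
Minimum nonzero at m = 1: t = λ / (2 n) = 616 / (2 × 1.58) = 195 nm.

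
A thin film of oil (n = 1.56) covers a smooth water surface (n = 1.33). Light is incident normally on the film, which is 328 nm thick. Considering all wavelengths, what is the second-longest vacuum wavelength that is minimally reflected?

512 nm

At the upper boundary (n = 1.0 to n = 1.56) the reflected ray undergoes a half-wave phase shift.
Bottom surface (1.56 → 1.33): reflection off a lower-index medium gives no phase shift.
Net: one phase inversion between the two reflected rays.
For dark reflection here: 2 n t = m λ.
λ = 2 n t / m. The second-longest wavelength is m = 2: λ = 2 × 1.56 × 328 / 2.00 = 512 nm.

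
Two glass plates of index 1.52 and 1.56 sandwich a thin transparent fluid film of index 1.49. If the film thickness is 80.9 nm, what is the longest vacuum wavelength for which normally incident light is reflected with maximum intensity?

482 nm

Top surface (1.52 → 1.49): reflection off a lower-index medium gives no phase shift.
Bottom surface (1.49 → 1.56): reflection off a higher-index medium gives a half-wave phase shift.
Net: one phase inversion between the two reflected rays.
So the condition for constructive reflection is 2 n t = (m + ½) λ.
λ = 2 n t / (m + ½). The longest wavelength is m = 0: λ = 2 × 1.49 × 80.9 / 0.500 = 482 nm.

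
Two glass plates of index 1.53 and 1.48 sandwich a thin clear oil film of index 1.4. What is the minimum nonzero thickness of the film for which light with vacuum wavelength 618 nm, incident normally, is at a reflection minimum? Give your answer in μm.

Ray reflecting at the top interface goes from n = 1.53 toward n = 1.4: no phase shift.
At the lower boundary (n = 1.4 to n = 1.48) the reflected ray undergoes a half-wave phase shift.
Exactly one π shift → a net half-wave offset.
With one net inversion, destructive interference in reflection requires 2 n t = m λ.
Minimum nonzero at m = 1: t = λ / (2 n) = 618 / (2 × 1.4) = 221 nm.

0.221 μm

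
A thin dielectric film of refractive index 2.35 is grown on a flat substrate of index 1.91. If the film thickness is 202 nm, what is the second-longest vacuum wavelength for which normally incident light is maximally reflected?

At the upper boundary (n = 1.0 to n = 2.35) the reflected ray undergoes a half-wave phase shift.
Ray reflecting at the bottom interface goes from n = 2.35 toward n = 1.91: no phase shift.
Exactly one π shift → a net half-wave offset.
With one net inversion, constructive interference in reflection requires 2 n t = (m + ½) λ.
λ = 2 n t / (m + ½). The second-longest wavelength is m = 1: λ = 2 × 2.35 × 202 / 1.50 = 633 nm.

633 nm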